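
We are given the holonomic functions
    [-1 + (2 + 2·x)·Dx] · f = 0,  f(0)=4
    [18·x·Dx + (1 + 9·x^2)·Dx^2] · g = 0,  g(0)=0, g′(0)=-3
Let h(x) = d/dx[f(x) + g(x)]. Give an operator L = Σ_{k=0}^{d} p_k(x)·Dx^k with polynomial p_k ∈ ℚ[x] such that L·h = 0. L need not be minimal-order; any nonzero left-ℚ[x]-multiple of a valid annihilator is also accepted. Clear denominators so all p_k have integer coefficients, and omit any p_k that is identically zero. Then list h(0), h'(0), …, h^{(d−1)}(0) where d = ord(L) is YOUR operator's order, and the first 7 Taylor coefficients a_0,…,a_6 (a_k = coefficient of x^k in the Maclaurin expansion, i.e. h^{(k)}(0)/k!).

L = (-36 - 90·x + 972·x^2 + 486·x^3) + (-75 - 144·x + 1818·x^2 + 3888·x^3 + 1701·x^4)·Dx + (-2 + 70·x + 108·x^2 + 684·x^3 + 1134·x^4 + 486·x^5)·Dx^2  (order 2).
h: a_k = -1, -1, 111/4, -5/8, -15517/64, -63/128, 1119975/512, …
ICs: h(0) = -1, h′(0) = -1.

f: a_k = 4, 2, -1/2, 1/4, -5/32, 7/64, -21/256, …
g: a_k = 0, -3, 0, 9, 0, -243/5, 0, …
Sum ⇒ L₀ = lclm(L_f,L_g) in ℚ(x)⟨Dx⟩.
Differentiate: ansatz ord ≤ ord L₀ ⇒ L.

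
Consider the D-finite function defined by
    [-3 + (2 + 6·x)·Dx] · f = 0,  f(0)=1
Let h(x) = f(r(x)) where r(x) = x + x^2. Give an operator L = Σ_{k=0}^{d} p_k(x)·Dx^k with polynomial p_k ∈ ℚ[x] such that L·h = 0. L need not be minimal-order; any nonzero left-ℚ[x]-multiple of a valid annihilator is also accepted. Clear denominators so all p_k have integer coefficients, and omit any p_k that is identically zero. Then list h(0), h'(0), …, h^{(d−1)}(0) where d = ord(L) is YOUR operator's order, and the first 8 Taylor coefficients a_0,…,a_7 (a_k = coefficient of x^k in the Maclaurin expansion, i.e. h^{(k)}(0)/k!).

f: a_k = 1, 3/2, -9/8, 27/16, -405/128, 1701/256, -15309/1024, 72171/2048, …
L₀ from L_f via x↦r, Dx↦r'^{-1}Dx.
L = (-3 - 6·x) + (2 + 6·x + 6·x^2)·Dx  (order 1).
h: a_k = 1, 3/2, 3/8, -9/16, 99/128, -243/256, 999/1024, -1377/2048, …
ICs: h(0) = 1.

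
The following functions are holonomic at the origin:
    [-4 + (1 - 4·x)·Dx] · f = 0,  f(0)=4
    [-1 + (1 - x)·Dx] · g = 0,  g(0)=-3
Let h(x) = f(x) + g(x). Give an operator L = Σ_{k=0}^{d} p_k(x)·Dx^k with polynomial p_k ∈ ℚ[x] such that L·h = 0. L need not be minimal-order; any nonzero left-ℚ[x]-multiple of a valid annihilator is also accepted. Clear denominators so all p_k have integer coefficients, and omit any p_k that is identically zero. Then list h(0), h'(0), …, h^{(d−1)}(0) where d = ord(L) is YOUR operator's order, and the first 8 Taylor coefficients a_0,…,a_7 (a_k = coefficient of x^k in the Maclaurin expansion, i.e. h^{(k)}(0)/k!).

L = -8 + (10 - 16·x)·Dx + (-1 + 5·x - 4·x^2)·Dx^2  (order 2).
h: a_k = 1, 13, 61, 253, 1021, 4093, 16381, 65533, …
ICs: h(0) = 1, h′(0) = 13.

f: a_k = 4, 16, 64, 256, 1024, 4096, 16384, 65536, …
g: a_k = -3, -3, -3, -3, -3, -3, -3, -3, …
L₀ := lclm(L_f,L_g); ord L₀ ≤ 1+1.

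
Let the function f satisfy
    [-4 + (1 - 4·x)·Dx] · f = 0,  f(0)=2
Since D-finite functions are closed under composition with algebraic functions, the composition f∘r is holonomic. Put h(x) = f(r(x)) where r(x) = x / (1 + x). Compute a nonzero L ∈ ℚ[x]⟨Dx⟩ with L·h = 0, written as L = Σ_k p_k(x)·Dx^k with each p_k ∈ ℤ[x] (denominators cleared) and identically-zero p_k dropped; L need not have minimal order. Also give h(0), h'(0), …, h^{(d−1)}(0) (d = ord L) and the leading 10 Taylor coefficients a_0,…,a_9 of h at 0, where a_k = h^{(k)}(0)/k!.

f: a_k = 2, 8, 32, 128, 512, 2048, 8192, 32768, 131072, 524288, …
h₀=f(r): pull back L_f along r ⇒ L₀.
L = 4 + (-1 + 2·x + 3·x^2)·Dx  (order 1).
h: a_k = 2, 8, 24, 72, 216, 648, 1944, 5832, 17496, 52488, …
ICs: h(0) = 2.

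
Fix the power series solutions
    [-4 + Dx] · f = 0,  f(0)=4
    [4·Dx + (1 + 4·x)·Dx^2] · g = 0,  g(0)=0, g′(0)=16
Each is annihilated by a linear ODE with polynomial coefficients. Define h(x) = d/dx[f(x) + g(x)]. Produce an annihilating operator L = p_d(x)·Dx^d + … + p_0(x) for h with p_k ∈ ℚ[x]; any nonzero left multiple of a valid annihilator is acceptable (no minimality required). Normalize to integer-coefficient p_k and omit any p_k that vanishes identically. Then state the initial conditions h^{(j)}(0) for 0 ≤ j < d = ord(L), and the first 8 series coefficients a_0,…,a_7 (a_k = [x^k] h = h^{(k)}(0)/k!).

L = (-24 - 32·x) + (2 - 16·x - 32·x^2)·Dx + (1 + 6·x + 8·x^2)·Dx^2  (order 2).
h: a_k = 32, 0, 384, -2560/3, 12800/3, -243712/15, 2953216/45, -82558976/315, …
ICs: h(0) = 32, h′(0) = 0.

f: a_k = 4, 16, 32, 128/3, 128/3, 512/15, 1024/45, 4096/315, …
g: a_k = 0, 16, -32, 256/3, -256, 4096/5, -8192/3, 65536/7, …
L₀ := lclm(L_f,L_g); ord L₀ ≤ 1+2.
h₀' ⇒ L via d/dx closure of L₀.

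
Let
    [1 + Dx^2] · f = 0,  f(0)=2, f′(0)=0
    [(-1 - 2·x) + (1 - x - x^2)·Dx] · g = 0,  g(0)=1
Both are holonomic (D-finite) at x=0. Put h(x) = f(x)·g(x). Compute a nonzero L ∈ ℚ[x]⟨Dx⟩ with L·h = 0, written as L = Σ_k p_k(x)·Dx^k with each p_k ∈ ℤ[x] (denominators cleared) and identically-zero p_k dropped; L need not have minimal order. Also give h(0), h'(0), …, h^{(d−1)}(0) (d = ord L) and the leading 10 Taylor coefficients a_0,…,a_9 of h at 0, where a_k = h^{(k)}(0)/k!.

f: a_k = 2, 0, -1, 0, 1/12, 0, -1/360, 0, 1/20160, 0, …
g: a_k = 1, 1, 2, 3, 5, 8, 13, 21, 34, 55, …
f·g: L₀ = L_f ⊗_s L_g, ord ≤ 2·1.
L = (1 + x + x^2) + (2 + 4·x)·Dx + (-1 + x + x^2)·Dx^2  (order 2).
h: a_k = 2, 2, 3, 5, 97/12, 157/12, 7619/360, 12329/360, 124121/2240, 1807513/20160, …
ICs: h(0) = 2, h′(0) = 2.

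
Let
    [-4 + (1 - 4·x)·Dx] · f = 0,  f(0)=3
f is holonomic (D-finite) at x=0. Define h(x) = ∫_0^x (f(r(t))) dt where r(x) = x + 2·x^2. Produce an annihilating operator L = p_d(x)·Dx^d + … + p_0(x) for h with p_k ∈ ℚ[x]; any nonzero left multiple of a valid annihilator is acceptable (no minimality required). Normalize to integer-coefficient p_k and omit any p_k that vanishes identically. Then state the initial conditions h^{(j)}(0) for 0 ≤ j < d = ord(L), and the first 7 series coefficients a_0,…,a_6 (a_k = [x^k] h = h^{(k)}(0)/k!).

f: a_k = 3, 12, 48, 192, 768, 3072, 12288, …
h₀=f(r): pull back L_f along r ⇒ L₀.
∫: right-multiply L₀ by Dx.
L = (4 + 16·x)·Dx + (-1 + 4·x + 8·x^2)·Dx^2  (order 2).
h: a_k = 0, 3, 6, 24, 96, 2112/5, 1920, …
ICs: h(0) = 0, h′(0) = 3.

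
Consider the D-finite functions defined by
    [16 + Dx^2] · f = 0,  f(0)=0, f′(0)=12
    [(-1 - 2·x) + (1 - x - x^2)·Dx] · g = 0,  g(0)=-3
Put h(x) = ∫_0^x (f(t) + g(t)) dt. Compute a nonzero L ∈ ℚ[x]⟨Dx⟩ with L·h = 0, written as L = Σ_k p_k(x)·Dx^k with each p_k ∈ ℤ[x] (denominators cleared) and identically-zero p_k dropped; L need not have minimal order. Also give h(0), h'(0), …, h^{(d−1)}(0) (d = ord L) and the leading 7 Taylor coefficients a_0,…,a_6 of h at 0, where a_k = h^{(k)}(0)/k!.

f: a_k = 0, 12, 0, -32, 0, 128/5, 0, …
g: a_k = -3, -3, -6, -9, -15, -24, -39, …
Sum ⇒ L₀ = lclm(L_f,L_g) in ℚ(x)⟨Dx⟩.
h=∫₀ˣh₀: take L = L₀·Dx.
L = (-272 - 384·x + 352·x^2 - 192·x^3 - 640·x^4 - 256·x^5)·Dx + (160 - 368·x - 32·x^2 + 544·x^3 - 48·x^4 - 384·x^5 - 128·x^6)·Dx^2 + (-17 - 24·x + 22·x^2 - 12·x^3 - 40·x^4 - 16·x^5)·Dx^3 + (10 - 23·x - 2·x^2 + 34·x^3 - 3·x^4 - 24·x^5 - 8·x^6)·Dx^4  (order 4).
h: a_k = 0, -3, 9/2, -2, -41/4, -3, 4/15, …
ICs: h(0) = 0, h′(0) = -3, h′′(0) = 9, h′′′(0) = -12.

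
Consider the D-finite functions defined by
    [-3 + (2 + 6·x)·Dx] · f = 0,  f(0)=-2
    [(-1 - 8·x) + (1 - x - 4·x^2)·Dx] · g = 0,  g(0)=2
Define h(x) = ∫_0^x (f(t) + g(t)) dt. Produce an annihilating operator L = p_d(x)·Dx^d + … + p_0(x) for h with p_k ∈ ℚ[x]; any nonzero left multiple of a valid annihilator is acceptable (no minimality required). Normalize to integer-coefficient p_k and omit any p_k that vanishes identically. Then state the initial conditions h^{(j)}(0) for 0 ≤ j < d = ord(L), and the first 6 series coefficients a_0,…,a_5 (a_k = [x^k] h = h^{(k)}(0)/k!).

f: a_k = -2, -3, 9/4, -27/8, 405/64, -1701/128, …
g: a_k = 2, 2, 10, 18, 58, 130, …
Sum ⇒ L₀ = lclm(L_f,L_g) in ℚ(x)⟨Dx⟩.
h=∫₀ˣh₀: take L = L₀·Dx.
L = (69 + 387·x + 900·x^2 + 1440·x^3)·Dx + (-49 - 318·x - 1257·x^2 - 3240·x^3 - 3600·x^4)·Dx^2 + (-2 + 46·x + 234·x^2 - 86·x^3 - 1440·x^4 - 1440·x^5)·Dx^3  (order 3).
h: a_k = 0, 0, -1/2, 49/12, 117/32, 4117/320, …
ICs: h(0) = 0, h′(0) = 0, h′′(0) = -1.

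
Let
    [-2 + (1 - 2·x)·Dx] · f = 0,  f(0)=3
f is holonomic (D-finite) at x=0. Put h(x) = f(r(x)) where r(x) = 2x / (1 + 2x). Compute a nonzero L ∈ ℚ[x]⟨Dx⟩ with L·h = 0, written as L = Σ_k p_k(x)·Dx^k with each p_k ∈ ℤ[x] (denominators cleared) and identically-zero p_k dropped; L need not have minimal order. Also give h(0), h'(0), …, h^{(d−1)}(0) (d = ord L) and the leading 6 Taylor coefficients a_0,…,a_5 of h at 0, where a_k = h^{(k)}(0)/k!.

L = 4 + (-1 + 4·x^2)·Dx  (order 1).
h: a_k = 3, 12, 24, 48, 96, 192, …
ICs: h(0) = 3.

f: a_k = 3, 6, 12, 24, 48, 96, …
h₀=f(r): pull back L_f along r ⇒ L₀.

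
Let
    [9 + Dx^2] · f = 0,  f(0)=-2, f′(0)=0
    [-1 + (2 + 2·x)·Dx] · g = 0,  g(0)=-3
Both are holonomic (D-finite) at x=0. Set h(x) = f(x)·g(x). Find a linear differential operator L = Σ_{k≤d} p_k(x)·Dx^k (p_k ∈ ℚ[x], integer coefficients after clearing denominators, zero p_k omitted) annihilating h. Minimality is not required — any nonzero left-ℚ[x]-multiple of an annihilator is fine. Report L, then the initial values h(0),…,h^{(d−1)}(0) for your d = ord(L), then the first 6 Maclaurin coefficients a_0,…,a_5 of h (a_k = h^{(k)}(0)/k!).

f: a_k = -2, 0, 9, 0, -27/4, 0, …
g: a_k = -3, -3/2, 3/8, -3/16, 15/128, -21/256, …
L₀ := L_f ⊗_s L_g (sym. prod.), ord ≤ 2.
L = (39 + 72·x + 36·x^2) + (-4 - 4·x)·Dx + (4 + 8·x + 4·x^2)·Dx^2  (order 2).
h: a_k = 6, 3, -111/4, -105/8, 1497/64, 1101/128, …
ICs: h(0) = 6, h′(0) = 3.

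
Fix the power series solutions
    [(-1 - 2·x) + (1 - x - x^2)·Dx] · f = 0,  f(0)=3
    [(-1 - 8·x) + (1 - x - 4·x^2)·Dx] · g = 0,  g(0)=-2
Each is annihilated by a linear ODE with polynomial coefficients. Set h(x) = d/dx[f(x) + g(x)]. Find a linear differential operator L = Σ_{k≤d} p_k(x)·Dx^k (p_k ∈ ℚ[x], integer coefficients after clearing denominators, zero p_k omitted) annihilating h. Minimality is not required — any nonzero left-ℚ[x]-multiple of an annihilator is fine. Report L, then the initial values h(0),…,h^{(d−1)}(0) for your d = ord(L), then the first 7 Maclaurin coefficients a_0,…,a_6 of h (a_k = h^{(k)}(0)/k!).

f: a_k = 3, 3, 6, 9, 15, 24, 39, …
g: a_k = -2, -2, -10, -18, -58, -130, -362, …
Weyl lclm of L_f,L_g ⇒ L₀ (ord ≤ 2).
Differentiate: ansatz ord ≤ ord L₀ ⇒ L.
L = (-6 - 216·x - 240·x^2 - 984·x^3 - 1554·x^4 - 1440·x^5 + 576·x^6) + (6 + 54·x + 66·x^2 + 144·x^3 - 177·x^4 - 1506·x^5 - 672·x^6 + 384·x^7)·Dx + (-1 + 2·x - 11·x^2 - 2·x^3 + 122·x^4 + 9·x^5 - 243·x^6 - 48·x^7 + 48·x^8)·Dx^2  (order 2).
h: a_k = 1, -8, -27, -172, -530, -1938, -5733, …
ICs: h(0) = 1, h′(0) = -8.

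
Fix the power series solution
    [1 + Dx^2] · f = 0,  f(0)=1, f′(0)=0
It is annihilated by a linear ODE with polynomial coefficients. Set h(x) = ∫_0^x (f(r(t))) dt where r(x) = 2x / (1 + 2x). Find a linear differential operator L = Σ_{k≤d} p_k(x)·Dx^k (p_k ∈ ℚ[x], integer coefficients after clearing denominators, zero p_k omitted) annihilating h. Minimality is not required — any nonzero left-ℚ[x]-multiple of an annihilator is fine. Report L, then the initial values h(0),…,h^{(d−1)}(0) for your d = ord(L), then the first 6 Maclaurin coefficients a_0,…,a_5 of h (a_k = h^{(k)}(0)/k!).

L = 4·Dx + (4 + 24·x + 48·x^2 + 32·x^3)·Dx^2 + (1 + 8·x + 24·x^2 + 32·x^3 + 16·x^4)·Dx^3  (order 3).
h: a_k = 0, 1, 0, -2/3, 2, -14/3, …
ICs: h(0) = 0, h′(0) = 1, h′′(0) = 0.

f: a_k = 1, 0, -1/2, 0, 1/24, 0, …
L₀ from L_f via x↦r, Dx↦r'^{-1}Dx.
Integrate: L := L₀·Dx.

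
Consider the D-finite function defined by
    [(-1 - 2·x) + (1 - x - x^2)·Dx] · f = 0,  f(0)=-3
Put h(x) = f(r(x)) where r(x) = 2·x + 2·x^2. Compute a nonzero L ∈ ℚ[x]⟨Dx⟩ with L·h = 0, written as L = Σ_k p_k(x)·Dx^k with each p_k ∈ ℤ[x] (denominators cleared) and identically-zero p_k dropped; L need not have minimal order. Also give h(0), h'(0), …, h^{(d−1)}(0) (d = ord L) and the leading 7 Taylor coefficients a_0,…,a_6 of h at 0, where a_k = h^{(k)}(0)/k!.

f: a_k = -3, -3, -6, -9, -15, -24, -39, …
Change of var in L_f (x↦r) gives L₀.
L = (2 + 12·x + 24·x^2 + 16·x^3) + (-1 + 2·x + 6·x^2 + 8·x^3 + 4·x^4)·Dx  (order 1).
h: a_k = -3, -6, -30, -120, -480, -1944, -7848, …
ICs: h(0) = -3.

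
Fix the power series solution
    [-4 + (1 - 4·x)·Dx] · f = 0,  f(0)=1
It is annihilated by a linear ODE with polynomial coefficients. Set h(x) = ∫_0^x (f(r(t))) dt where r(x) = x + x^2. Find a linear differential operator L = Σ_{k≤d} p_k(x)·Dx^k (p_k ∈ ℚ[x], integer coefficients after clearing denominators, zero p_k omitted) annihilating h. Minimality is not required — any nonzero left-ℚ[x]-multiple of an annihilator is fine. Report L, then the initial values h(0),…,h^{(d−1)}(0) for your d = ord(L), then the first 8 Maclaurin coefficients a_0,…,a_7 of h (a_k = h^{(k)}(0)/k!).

f: a_k = 1, 4, 16, 64, 256, 1024, 4096, 16384, …
h₀=f(r): pull back L_f along r ⇒ L₀.
Integrate: L := L₀·Dx.
L = (4 + 8·x)·Dx + (-1 + 4·x + 4·x^2)·Dx^2  (order 2).
h: a_k = 0, 1, 2, 20/3, 24, 464/5, 1120/3, 10816/7, …
ICs: h(0) = 0, h′(0) = 1.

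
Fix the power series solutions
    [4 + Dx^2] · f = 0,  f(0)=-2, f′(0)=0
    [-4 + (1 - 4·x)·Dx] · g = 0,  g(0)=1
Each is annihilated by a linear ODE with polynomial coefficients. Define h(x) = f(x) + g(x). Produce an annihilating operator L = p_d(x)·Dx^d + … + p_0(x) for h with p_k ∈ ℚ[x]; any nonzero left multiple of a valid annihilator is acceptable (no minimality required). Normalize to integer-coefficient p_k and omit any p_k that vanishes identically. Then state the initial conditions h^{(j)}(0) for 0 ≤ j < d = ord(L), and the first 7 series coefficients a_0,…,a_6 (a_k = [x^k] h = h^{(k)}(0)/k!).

f: a_k = -2, 0, 4, 0, -4/3, 0, 8/45, …
g: a_k = 1, 4, 16, 64, 256, 1024, 4096, …
f+g: L₀ = lclm(L_f,L_g), ord ≤ 2+1.
L = (-400 + 128·x - 256·x^2) + (36 - 176·x + 192·x^2 - 256·x^3)·Dx + (-100 + 32·x - 64·x^2)·Dx^2 + (9 - 44·x + 48·x^2 - 64·x^3)·Dx^3  (order 3).
h: a_k = -1, 4, 20, 64, 764/3, 1024, 184328/45, …
ICs: h(0) = -1, h′(0) = 4, h′′(0) = 40.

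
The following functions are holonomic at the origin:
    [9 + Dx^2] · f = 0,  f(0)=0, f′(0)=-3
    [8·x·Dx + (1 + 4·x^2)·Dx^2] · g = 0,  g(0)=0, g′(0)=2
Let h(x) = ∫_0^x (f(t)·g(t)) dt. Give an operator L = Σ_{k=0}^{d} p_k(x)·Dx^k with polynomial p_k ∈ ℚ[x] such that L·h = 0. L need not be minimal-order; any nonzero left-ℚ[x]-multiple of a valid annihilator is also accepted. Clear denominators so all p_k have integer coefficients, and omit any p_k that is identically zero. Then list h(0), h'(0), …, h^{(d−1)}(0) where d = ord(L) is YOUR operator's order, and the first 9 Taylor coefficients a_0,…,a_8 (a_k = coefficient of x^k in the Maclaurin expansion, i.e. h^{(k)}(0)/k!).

f: a_k = 0, -3, 0, 9/2, 0, -81/40, 0, 243/560, 0, …
g: a_k = 0, 2, 0, -8/3, 0, 32/5, 0, -128/7, 0, …
L₀ := L_f ⊗_s L_g (sym. prod.), ord ≤ 4.
h=∫₀ˣh₀: take L = L₀·Dx.
L = (2925 + 31536·x^2 + 95904·x^4 + 186624·x^6 + 186624·x^8)·Dx + (2448·x + 20160·x^3 + 62208·x^5 + 82944·x^7)·Dx^2 + (442 + 5088·x^2 + 19008·x^4 + 41472·x^6 + 41472·x^8)·Dx^3 + (272·x + 2240·x^3 + 6912·x^5 + 9216·x^7)·Dx^4 + (13 + 176·x^2 + 928·x^4 + 2304·x^6 + 2304·x^8)·Dx^5  (order 5).
h: a_k = 0, 0, 0, -2, 0, 17/5, 0, -141/28, 0, …
ICs: h(0) = 0, h′(0) = 0, h′′(0) = 0, h′′′(0) = -12, h′′′′(0) = 0.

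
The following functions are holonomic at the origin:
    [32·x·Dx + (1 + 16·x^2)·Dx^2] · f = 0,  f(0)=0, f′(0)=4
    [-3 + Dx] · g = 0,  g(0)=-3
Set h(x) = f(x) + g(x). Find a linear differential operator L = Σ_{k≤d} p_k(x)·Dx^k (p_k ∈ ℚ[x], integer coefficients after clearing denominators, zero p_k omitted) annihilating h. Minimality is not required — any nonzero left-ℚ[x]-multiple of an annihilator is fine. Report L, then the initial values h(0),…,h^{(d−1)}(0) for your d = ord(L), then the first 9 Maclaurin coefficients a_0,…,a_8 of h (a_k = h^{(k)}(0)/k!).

L = (96 - 288·x - 4608·x^2 - 4608·x^3)·Dx + (-41 + 1248·x^2 - 2304·x^4)·Dx^2 + (3 + 32·x + 96·x^2 + 512·x^3 + 768·x^4)·Dx^3  (order 3).
h: a_k = -3, -5, -27/2, -209/6, -81/8, 7949/40, -243/80, -1311449/560, -2187/4480, …
ICs: h(0) = -3, h′(0) = -5, h′′(0) = -27.

f: a_k = 0, 4, 0, -64/3, 0, 1024/5, 0, -16384/7, 0, …
g: a_k = -3, -9, -27/2, -27/2, -81/8, -243/40, -243/80, -729/560, -2187/4480, …
f+g: L₀ = lclm(L_f,L_g), ord ≤ 2+1.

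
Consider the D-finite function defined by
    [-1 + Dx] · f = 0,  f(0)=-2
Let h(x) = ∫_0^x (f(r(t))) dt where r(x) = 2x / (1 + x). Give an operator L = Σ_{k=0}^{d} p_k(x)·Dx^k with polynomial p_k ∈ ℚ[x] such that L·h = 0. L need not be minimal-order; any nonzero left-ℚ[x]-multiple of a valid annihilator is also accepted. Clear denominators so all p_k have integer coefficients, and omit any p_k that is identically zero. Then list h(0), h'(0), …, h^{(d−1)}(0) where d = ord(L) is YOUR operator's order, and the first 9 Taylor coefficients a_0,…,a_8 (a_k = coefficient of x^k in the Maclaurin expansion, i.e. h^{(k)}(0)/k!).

L = -2·Dx + (1 + 2·x + x^2)·Dx^2  (order 2).
h: a_k = 0, -2, -2, 0, 1/3, -4/15, 2/15, -8/315, -5/126, …
ICs: h(0) = 0, h′(0) = -2.

f: a_k = -2, -2, -1, -1/3, -1/12, -1/60, -1/360, -1/2520, -1/20160, …
f∘r: x↦r, Dx↦Dx/r' in L_f ⇒ L₀.
∫: right-multiply L₀ by Dx.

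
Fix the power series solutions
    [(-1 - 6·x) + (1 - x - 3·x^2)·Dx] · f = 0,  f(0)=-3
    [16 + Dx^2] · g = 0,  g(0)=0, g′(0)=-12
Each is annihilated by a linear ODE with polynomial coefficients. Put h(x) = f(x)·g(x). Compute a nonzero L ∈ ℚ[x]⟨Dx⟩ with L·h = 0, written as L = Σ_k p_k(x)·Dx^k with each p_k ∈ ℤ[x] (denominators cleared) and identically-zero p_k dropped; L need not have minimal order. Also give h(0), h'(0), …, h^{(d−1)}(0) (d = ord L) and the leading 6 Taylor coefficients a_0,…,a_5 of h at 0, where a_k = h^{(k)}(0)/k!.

L = (-10 + 16·x + 48·x^2) + (2 + 12·x)·Dx + (-1 + x + 3·x^2)·Dx^2  (order 2).
h: a_k = 0, 36, 36, 48, 156, 1884/5, …
ICs: h(0) = 0, h′(0) = 36.

f: a_k = -3, -3, -12, -21, -57, -120, …
g: a_k = 0, -12, 0, 32, 0, -128/5, …
f·g: L₀ = L_f ⊗_s L_g, ord ≤ 1·2.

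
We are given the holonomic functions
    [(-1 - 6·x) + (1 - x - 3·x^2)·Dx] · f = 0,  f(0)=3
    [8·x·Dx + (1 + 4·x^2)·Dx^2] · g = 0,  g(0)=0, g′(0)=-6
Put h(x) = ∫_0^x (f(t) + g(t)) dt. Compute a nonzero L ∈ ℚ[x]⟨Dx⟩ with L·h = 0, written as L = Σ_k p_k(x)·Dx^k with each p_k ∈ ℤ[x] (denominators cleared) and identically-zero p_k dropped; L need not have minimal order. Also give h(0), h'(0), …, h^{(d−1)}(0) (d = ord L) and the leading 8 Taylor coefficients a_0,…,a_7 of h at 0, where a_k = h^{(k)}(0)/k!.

L = (-32 + 128·x + 1488·x^2 + 2880·x^3 + 8424·x^4 + 2592·x^6)·Dx^2 + (25 + 160·x + 214·x^2 + 1188·x^3 + 2628·x^4 + 6264·x^5 + 432·x^6 + 2592·x^7)·Dx^3 + (-4 - 9·x - 54·x^2 + 66·x^3 + x^4 + 444·x^5 + 720·x^6 + 144·x^7 + 432·x^8)·Dx^4  (order 4).
h: a_k = 0, 3, -3/2, 4, 29/4, 57/5, 84/5, 291/7, …
ICs: h(0) = 0, h′(0) = 3, h′′(0) = -3, h′′′(0) = 24.

f: a_k = 3, 3, 12, 21, 57, 120, 291, 651, …
g: a_k = 0, -6, 0, 8, 0, -96/5, 0, 384/7, …
Sum ⇒ L₀ = lclm(L_f,L_g) in ℚ(x)⟨Dx⟩.
Integrate: L := L₀·Dx.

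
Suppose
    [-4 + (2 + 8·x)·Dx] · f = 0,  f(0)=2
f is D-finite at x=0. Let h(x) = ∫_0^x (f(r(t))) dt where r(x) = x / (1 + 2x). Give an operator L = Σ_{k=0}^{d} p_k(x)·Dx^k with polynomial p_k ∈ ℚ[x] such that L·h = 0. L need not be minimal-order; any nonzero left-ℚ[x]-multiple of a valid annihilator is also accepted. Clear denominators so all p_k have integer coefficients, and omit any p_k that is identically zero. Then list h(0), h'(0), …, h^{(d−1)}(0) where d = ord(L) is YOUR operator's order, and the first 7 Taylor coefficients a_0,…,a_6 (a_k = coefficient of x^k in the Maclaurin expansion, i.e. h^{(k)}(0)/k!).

f: a_k = 2, 4, -4, 8, -20, 56, -168, …
Change of var in L_f (x↦r) gives L₀.
Integrate: L := L₀·Dx.
L = -2·Dx + (1 + 8·x + 12·x^2)·Dx^2  (order 2).
h: a_k = 0, 2, 2, -4, 10, -148/5, 100, …
ICs: h(0) = 0, h′(0) = 2.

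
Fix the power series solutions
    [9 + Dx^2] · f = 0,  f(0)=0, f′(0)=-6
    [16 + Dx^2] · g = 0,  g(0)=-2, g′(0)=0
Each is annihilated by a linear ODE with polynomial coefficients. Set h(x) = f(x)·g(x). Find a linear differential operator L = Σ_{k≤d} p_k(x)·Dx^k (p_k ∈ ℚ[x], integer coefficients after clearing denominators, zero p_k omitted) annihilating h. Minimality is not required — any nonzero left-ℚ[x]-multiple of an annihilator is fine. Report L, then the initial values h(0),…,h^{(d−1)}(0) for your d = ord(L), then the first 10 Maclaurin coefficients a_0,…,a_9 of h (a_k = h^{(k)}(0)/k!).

f: a_k = 0, -6, 0, 9, 0, -81/20, 0, 243/280, 0, -243/2240, …
g: a_k = -2, 0, 16, 0, -64/3, 0, 512/45, 0, -1024/315, 0, …
Product ⇒ symmetric product L₀, ord ≤ 4.
L = 49 + 50·Dx^2 + Dx^4  (order 4).
h: a_k = 0, 12, 0, -114, 0, 2801/10, 0, -137257/420, 0, 747289/3360, …
ICs: h(0) = 0, h′(0) = 12, h′′(0) = 0, h′′′(0) = -684.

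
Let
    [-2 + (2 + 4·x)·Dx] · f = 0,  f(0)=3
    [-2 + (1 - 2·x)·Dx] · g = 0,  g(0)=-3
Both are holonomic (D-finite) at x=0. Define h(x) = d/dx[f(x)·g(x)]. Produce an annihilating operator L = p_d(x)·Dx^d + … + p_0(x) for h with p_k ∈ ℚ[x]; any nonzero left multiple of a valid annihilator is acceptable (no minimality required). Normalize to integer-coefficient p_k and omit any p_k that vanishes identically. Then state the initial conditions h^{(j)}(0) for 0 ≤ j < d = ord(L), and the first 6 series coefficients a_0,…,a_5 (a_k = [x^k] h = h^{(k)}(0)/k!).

f: a_k = 3, 3, -3/2, 3/2, -15/8, 21/8, …
g: a_k = -3, -6, -12, -24, -48, -96, …
Sym-product of L_f,L_g gives L₀ (≤ ord 1).
Derive L from L₀ (diff closure).
L = (11 + 36·x + 12·x^2) + (-3 - 2·x + 12·x^2 + 8·x^3)·Dx  (order 1).
h: a_k = -27, -99, -621/2, -1611/2, -16425/8, -38853/8, …
ICs: h(0) = -27.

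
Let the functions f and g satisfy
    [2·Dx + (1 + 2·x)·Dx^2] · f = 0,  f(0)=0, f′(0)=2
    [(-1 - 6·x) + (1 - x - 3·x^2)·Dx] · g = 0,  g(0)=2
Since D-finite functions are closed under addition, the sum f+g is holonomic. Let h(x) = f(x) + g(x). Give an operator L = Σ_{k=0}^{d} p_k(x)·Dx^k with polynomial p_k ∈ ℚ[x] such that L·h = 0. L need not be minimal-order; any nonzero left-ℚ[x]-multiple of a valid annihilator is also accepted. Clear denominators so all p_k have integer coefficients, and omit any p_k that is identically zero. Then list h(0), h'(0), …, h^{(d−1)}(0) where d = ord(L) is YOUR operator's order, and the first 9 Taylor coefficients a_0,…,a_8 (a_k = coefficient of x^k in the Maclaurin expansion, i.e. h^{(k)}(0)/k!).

L = (-74 - 412·x - 948·x^2 - 864·x^3 - 648·x^4)·Dx + (-17 - 212·x - 890·x^2 - 1644·x^3 - 1764·x^4 - 1080·x^5)·Dx^2 + (5 + 27·x + 33·x^2 - 68·x^3 - 276·x^4 - 396·x^5 - 216·x^6)·Dx^3  (order 3).
h: a_k = 2, 4, 6, 50/3, 34, 432/5, 550/3, 3166/7, 984, …
ICs: h(0) = 2, h′(0) = 4, h′′(0) = 12.

f: a_k = 0, 2, -2, 8/3, -4, 32/5, -32/3, 128/7, -32, …
g: a_k = 2, 2, 8, 14, 38, 80, 194, 434, 1016, …
f+g: L₀ = lclm(L_f,L_g), ord ≤ 2+1.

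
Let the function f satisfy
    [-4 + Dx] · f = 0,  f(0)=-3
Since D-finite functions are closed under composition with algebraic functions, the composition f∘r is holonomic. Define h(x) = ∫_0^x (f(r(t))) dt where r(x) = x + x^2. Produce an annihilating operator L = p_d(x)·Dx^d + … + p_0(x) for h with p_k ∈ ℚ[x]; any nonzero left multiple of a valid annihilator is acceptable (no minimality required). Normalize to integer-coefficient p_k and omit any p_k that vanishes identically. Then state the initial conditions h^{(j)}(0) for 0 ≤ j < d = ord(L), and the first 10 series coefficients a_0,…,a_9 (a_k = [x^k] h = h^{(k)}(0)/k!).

L = (-4 - 8·x)·Dx + Dx^2  (order 2).
h: a_k = 0, -3, -6, -12, -20, -152/5, -208/5, -5536/105, -6512/105, -480/7, …
ICs: h(0) = 0, h′(0) = -3.

f: a_k = -3, -12, -24, -32, -32, -128/5, -256/15, -1024/105, -512/105, -2048/945, …
f∘r: x↦r, Dx↦Dx/r' in L_f ⇒ L₀.
h=∫h₀ ⇒ L = L₀·Dx.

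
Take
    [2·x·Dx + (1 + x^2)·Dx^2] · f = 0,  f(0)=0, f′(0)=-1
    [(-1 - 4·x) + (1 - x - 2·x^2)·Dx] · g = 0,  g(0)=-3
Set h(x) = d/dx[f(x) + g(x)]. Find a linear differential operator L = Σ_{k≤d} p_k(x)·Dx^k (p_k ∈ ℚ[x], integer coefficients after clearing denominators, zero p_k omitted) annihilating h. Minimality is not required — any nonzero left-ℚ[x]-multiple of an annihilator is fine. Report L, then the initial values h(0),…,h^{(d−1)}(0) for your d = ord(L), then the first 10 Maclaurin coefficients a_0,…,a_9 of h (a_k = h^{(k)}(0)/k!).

f: a_k = 0, -1, 0, 1/3, 0, -1/5, 0, 1/7, 0, -1/9, …
g: a_k = -3, -3, -9, -15, -33, -63, -129, -255, -513, -1023, …
Weyl lclm of L_f,L_g ⇒ L₀ (ord ≤ 3).
Derive L from L₀ (diff closure).
L = (6 - 24·x - 162·x^2 - 240·x^3 - 384·x^4 - 48·x^6) + (-16 - 74·x - 88·x^2 - 226·x^3 - 212·x^4 - 304·x^5 - 12·x^6 - 48·x^7)·Dx + (3 + 4·x + 8·x^2 - 28·x^3 - 27·x^4 - 36·x^5 - 40·x^6 - 4·x^7 - 8·x^8)·Dx^2  (order 2).
h: a_k = -4, -18, -44, -132, -316, -774, -1784, -4104, -9208, -20490, …
ICs: h(0) = -4, h′(0) = -18.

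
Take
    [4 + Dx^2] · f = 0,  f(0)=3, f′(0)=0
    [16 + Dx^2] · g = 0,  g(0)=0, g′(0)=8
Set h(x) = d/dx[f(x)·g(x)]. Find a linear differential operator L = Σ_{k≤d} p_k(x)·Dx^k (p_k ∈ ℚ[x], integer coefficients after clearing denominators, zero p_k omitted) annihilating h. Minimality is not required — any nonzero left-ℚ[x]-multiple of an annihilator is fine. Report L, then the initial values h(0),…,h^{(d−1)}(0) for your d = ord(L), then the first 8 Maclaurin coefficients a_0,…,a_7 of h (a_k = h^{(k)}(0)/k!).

L = 144 + 40·Dx^2 + Dx^4  (order 4).
h: a_k = 24, 0, -336, 0, 976, 0, -17504/15, 0, …
ICs: h(0) = 24, h′(0) = 0, h′′(0) = -672, h′′′(0) = 0.

f: a_k = 3, 0, -6, 0, 2, 0, -4/15, 0, …
g: a_k = 0, 8, 0, -64/3, 0, 256/15, 0, -2048/315, …
f·g: L₀ = L_f ⊗_s L_g, ord ≤ 2·2.
Differentiate: ansatz ord ≤ ord L₀ ⇒ L.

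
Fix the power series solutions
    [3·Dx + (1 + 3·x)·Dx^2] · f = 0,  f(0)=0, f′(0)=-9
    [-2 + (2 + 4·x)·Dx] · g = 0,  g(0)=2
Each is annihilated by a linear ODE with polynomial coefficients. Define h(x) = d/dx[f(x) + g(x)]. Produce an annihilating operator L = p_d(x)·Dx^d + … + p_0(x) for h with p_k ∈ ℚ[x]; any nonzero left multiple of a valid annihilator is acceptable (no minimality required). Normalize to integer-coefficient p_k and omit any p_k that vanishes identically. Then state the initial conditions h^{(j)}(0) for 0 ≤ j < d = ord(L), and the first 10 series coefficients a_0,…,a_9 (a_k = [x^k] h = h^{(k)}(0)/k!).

L = (18 + 18·x) + (30 + 108·x + 90·x^2)·Dx + (4 + 26·x + 54·x^2 + 36·x^3)·Dx^2  (order 2).
h: a_k = -7, 25, -78, 238, -2881/4, 8685/4, -52257/8, 157035/8, -3772701/64, 11325253/64, …
ICs: h(0) = -7, h′(0) = 25.

f: a_k = 0, -9, 27/2, -27, 243/4, -729/5, 729/2, -6561/7, 19683/8, -6561, …
g: a_k = 2, 2, -1, 1, -5/4, 7/4, -21/8, 33/8, -429/64, 715/64, …
L₀ := lclm(L_f,L_g); ord L₀ ≤ 2+1.
h=h₀': d/dx-closure on L₀ ⇒ L.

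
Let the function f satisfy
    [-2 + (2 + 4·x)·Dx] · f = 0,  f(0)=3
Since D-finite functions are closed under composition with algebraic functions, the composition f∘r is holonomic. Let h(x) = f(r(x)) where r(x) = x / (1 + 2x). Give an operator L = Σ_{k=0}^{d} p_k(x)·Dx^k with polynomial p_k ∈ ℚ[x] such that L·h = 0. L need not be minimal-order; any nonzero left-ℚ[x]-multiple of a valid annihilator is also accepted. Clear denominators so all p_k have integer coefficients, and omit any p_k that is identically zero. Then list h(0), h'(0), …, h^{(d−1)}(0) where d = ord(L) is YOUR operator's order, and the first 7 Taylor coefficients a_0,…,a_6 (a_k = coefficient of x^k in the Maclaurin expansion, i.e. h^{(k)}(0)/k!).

L = -1 + (1 + 6·x + 8·x^2)·Dx  (order 1).
h: a_k = 3, 3, -15/2, 39/2, -423/8, 1197/8, -7059/16, …
ICs: h(0) = 3.

f: a_k = 3, 3, -3/2, 3/2, -15/8, 21/8, -63/16, …
f∘r: x↦r, Dx↦Dx/r' in L_f ⇒ L₀.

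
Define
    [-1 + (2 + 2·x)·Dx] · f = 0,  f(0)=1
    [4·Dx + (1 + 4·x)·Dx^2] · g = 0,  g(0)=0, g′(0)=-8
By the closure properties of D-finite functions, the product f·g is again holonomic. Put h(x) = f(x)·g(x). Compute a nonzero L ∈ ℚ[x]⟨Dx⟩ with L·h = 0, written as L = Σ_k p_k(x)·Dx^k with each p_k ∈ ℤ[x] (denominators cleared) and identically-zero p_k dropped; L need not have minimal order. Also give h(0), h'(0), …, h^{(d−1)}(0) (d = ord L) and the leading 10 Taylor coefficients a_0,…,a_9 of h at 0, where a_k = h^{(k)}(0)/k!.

L = (-5 + 4·x) + (12 + 12·x)·Dx + (4 + 24·x + 36·x^2 + 16·x^3)·Dx^2  (order 2).
h: a_k = 0, -8, 12, -101/3, 625/6, -81349/240, 547691/480, -52913387/13440, 372033667/26880, -12740089997/258048, …
ICs: h(0) = 0, h′(0) = -8.

f: a_k = 1, 1/2, -1/8, 1/16, -5/128, 7/256, -21/1024, 33/2048, -429/32768, 715/65536, …
g: a_k = 0, -8, 16, -128/3, 128, -2048/5, 4096/3, -32768/7, 16384, -524288/9, …
Sym-product of L_f,L_g gives L₀ (≤ ord 2).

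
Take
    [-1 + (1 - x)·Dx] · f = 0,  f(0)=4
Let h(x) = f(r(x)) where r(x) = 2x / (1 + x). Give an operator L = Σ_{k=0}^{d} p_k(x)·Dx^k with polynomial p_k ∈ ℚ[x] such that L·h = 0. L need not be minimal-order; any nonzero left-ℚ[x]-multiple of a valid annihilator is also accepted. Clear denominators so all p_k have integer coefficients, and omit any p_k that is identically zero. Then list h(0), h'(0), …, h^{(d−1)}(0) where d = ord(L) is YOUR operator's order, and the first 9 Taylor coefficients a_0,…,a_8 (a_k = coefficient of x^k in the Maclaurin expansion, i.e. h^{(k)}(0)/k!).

f: a_k = 4, 4, 4, 4, 4, 4, 4, 4, 4, …
Change of var in L_f (x↦r) gives L₀.
L = 2 + (-1 + x^2)·Dx  (order 1).
h: a_k = 4, 8, 8, 8, 8, 8, 8, 8, 8, …
ICs: h(0) = 4.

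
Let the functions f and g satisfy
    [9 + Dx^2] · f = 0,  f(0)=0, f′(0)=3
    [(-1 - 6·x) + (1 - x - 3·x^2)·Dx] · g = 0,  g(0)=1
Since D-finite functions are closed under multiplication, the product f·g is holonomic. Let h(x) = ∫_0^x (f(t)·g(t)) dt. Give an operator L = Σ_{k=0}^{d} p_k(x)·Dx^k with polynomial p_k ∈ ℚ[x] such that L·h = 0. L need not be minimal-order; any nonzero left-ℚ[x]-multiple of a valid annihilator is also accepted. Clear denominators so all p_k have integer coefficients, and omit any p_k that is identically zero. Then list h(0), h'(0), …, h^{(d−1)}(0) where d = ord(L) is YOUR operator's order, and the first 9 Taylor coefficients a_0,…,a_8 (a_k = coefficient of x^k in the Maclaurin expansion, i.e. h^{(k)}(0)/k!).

L = (-3 + 9·x + 27·x^2)·Dx + (2 + 12·x)·Dx^2 + (-1 + x + 3·x^2)·Dx^3  (order 3).
h: a_k = 0, 0, 3/2, 1, 15/8, 33/10, 547/80, 3621/280, 119373/4480, …
ICs: h(0) = 0, h′(0) = 0, h′′(0) = 3.

f: a_k = 0, 3, 0, -9/2, 0, 81/40, 0, -243/560, 0, …
g: a_k = 1, 1, 4, 7, 19, 40, 97, 217, 508, …
L₀ := L_f ⊗_s L_g (sym. prod.), ord ≤ 2.
∫: right-multiply L₀ by Dx.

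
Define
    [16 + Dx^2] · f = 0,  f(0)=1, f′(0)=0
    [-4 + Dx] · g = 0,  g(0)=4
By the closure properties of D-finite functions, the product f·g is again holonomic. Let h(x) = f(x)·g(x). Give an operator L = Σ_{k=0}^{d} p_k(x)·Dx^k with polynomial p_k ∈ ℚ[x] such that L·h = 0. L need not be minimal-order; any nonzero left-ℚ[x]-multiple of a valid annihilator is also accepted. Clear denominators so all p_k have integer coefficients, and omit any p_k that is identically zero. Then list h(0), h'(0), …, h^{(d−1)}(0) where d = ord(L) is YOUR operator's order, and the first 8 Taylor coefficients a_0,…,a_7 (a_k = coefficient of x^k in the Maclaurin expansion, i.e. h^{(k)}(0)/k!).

L = 32 - 8·Dx + Dx^2  (order 2).
h: a_k = 4, 16, 0, -256/3, -512/3, -2048/15, 0, 32768/315, …
ICs: h(0) = 4, h′(0) = 16.

f: a_k = 1, 0, -8, 0, 32/3, 0, -256/45, 0, …
g: a_k = 4, 16, 32, 128/3, 128/3, 512/15, 1024/45, 4096/315, …
h₀=f·g: eliminate ⇒ L₀, order ≤ 2·1.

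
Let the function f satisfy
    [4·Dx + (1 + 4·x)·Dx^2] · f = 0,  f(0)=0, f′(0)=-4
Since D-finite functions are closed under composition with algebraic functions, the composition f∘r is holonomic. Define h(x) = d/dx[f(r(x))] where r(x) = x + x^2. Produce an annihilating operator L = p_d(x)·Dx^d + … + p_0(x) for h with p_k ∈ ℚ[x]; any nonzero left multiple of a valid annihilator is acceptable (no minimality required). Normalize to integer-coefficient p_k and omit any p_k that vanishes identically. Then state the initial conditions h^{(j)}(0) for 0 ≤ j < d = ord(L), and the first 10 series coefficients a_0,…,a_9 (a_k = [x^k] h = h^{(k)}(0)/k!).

f: a_k = 0, -4, 8, -64/3, 64, -1024/5, 2048/3, -16384/7, 8192, -262144/9, …
Substitute x→r, Dx→(1/r')Dx; clear ⇒ L₀.
h=h₀': d/dx-closure on L₀ ⇒ L.
L = 2 + (1 + 2·x)·Dx  (order 1).
h: a_k = -4, 8, -16, 32, -64, 128, -256, 512, -1024, 2048, …
ICs: h(0) = -4.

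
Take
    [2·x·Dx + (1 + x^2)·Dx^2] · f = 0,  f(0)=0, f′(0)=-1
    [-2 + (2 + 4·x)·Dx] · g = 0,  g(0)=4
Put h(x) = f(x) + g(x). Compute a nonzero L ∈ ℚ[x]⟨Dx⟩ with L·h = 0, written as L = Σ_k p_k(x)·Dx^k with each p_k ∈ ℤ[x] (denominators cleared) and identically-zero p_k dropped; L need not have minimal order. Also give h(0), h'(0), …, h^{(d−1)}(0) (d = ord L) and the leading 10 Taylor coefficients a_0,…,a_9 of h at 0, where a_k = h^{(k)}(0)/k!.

L = (-4 - 20·x + 12·x^2 + 12·x^3)·Dx + (-10 - 16·x - 16·x^2 + 48·x^3 + 42·x^4)·Dx^2 + (-2 + 12·x^2 + 12·x^3 + 14·x^4 + 12·x^5)·Dx^3  (order 3).
h: a_k = 4, 3, -2, 7/3, -5/2, 33/10, -21/4, 235/28, -429/32, 6403/288, …
ICs: h(0) = 4, h′(0) = 3, h′′(0) = -4.

f: a_k = 0, -1, 0, 1/3, 0, -1/5, 0, 1/7, 0, -1/9, …
g: a_k = 4, 4, -2, 2, -5/2, 7/2, -21/4, 33/4, -429/32, 715/32, …
L₀ := lclm(L_f,L_g); ord L₀ ≤ 2+1.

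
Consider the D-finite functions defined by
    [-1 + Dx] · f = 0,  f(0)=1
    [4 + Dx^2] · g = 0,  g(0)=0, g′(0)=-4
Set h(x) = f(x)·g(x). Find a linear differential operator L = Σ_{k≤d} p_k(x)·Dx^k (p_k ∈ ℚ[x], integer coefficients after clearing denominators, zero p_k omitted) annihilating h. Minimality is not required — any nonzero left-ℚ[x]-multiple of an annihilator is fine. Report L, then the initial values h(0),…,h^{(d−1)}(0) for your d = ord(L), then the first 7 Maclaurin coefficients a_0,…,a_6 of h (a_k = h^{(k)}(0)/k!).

f: a_k = 1, 1, 1/2, 1/6, 1/24, 1/120, 1/720, …
g: a_k = 0, -4, 0, 8/3, 0, -8/15, 0, …
Product ⇒ symmetric product L₀, ord ≤ 2.
L = 5 - 2·Dx + Dx^2  (order 2).
h: a_k = 0, -4, -4, 2/3, 2, 19/30, -11/90, …
ICs: h(0) = 0, h′(0) = -4.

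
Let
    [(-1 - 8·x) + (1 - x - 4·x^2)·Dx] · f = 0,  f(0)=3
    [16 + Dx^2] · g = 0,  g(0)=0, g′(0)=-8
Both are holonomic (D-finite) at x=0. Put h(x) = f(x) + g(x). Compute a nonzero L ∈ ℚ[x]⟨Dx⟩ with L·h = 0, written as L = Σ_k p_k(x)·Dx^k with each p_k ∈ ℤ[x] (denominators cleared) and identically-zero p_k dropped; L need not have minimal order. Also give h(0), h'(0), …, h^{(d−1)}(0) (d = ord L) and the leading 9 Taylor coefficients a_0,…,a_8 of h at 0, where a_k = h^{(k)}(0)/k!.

f: a_k = 3, 3, 15, 27, 87, 195, 543, 1323, 3495, …
g: a_k = 0, -8, 0, 64/3, 0, -256/15, 0, 2048/315, 0, …
Weyl lclm of L_f,L_g ⇒ L₀ (ord ≤ 3).
L = (560 + 4608·x + 1664·x^2 + 6144·x^3 + 10240·x^4 + 16384·x^5) + (-208 + 272·x + 896·x^2 - 1408·x^3 - 1536·x^4 + 6144·x^5 + 8192·x^6)·Dx + (35 + 288·x + 104·x^2 + 384·x^3 + 640·x^4 + 1024·x^5)·Dx^2 + (-13 + 17·x + 56·x^2 - 88·x^3 - 96·x^4 + 384·x^5 + 512·x^6)·Dx^3  (order 3).
h: a_k = 3, -5, 15, 145/3, 87, 2669/15, 543, 418793/315, 3495, …
ICs: h(0) = 3, h′(0) = -5, h′′(0) = 30.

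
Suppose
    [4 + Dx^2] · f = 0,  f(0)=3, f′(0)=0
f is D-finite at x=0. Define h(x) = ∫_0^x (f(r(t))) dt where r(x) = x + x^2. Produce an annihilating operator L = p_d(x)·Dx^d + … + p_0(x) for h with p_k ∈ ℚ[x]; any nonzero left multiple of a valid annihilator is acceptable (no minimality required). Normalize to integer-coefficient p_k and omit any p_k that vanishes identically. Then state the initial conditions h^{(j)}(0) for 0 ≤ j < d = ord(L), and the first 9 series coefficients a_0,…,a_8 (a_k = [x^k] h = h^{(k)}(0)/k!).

f: a_k = 3, 0, -6, 0, 2, 0, -4/15, 0, 2/105, …
h₀=f(r): pull back L_f along r ⇒ L₀.
Integrate: L := L₀·Dx.
L = (4 + 24·x + 48·x^2 + 32·x^3)·Dx - 2·Dx^2 + (1 + 2·x)·Dx^3  (order 3).
h: a_k = 0, 3, 0, -2, -3, -4/5, 4/3, 176/105, 4/5, …
ICs: h(0) = 0, h′(0) = 3, h′′(0) = 0.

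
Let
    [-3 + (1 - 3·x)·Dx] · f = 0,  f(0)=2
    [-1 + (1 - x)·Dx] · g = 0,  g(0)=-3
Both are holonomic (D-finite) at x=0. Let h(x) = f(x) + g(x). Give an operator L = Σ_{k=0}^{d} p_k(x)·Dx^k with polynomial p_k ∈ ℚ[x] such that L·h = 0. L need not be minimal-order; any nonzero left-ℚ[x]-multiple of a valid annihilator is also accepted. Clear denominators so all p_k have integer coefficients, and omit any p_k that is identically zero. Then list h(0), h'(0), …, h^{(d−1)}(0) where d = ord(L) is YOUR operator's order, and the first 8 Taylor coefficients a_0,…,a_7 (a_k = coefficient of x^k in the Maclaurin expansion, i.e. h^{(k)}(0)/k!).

f: a_k = 2, 6, 18, 54, 162, 486, 1458, 4374, …
g: a_k = -3, -3, -3, -3, -3, -3, -3, -3, …
f+g: L₀ = lclm(L_f,L_g), ord ≤ 1+1.
L = -6 + (8 - 12·x)·Dx + (-1 + 4·x - 3·x^2)·Dx^2  (order 2).
h: a_k = -1, 3, 15, 51, 159, 483, 1455, 4371, …
ICs: h(0) = -1, h′(0) = 3.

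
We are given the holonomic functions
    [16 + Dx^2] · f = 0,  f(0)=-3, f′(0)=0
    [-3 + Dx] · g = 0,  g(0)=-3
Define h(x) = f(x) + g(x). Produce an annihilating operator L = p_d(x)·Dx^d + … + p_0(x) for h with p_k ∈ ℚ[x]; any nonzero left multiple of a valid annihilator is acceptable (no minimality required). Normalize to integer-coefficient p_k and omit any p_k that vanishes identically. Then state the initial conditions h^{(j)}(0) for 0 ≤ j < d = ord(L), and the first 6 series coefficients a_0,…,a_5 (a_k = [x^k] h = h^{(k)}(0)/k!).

f: a_k = -3, 0, 24, 0, -32, 0, …
g: a_k = -3, -9, -27/2, -27/2, -81/8, -243/40, …
Weyl lclm of L_f,L_g ⇒ L₀ (ord ≤ 3).
L = -48 + 16·Dx - 3·Dx^2 + Dx^3  (order 3).
h: a_k = -6, -9, 21/2, -27/2, -337/8, -243/40, …
ICs: h(0) = -6, h′(0) = -9, h′′(0) = 21.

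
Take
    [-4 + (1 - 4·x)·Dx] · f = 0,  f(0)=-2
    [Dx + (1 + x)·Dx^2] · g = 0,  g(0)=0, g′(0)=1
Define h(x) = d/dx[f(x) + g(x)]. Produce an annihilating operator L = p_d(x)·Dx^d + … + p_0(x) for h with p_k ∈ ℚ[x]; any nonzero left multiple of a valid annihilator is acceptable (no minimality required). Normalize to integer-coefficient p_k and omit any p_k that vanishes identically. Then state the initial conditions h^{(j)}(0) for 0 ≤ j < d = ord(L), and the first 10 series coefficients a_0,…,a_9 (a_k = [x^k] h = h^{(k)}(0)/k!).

L = (112 + 32·x) + (94 + 208·x + 64·x^2)·Dx + (-9 + 23·x + 48·x^2 + 16·x^3)·Dx^2  (order 2).
h: a_k = -7, -65, -383, -2049, -10239, -49153, -229375, -1048577, -4718591, -20971521, …
ICs: h(0) = -7, h′(0) = -65.

f: a_k = -2, -8, -32, -128, -512, -2048, -8192, -32768, -131072, -524288, …
g: a_k = 0, 1, -1/2, 1/3, -1/4, 1/5, -1/6, 1/7, -1/8, 1/9, …
h₀=f+g: left-lcm gives L₀, ord ≤ 3.
Differentiate: ansatz ord ≤ ord L₀ ⇒ L.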